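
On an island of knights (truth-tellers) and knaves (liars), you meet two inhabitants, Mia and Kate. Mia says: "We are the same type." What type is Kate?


Mia says: "We are the same type."
Case 1: Mia is a Knight (truth-teller)
  Statement is true → they ARE the same → Kate is also a Knight
Case 2: Mia is a Knave (liar)
  Statement is false → they are NOT the same → Kate is a Knight
In both cases, Kate is a Knight.

Knight


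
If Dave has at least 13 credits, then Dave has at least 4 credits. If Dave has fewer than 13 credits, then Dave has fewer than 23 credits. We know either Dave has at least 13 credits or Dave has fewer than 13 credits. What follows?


Constructive dilemma: (P → Q) ∧ (R → S), P ∨ R ⊢ Q ∨ S
Premise 1: Dave has at least 13 credits → Dave has at least 4 credits
Premise 2: Dave has fewer than 13 credits → Dave has fewer than 23 credits
Premise 3: Dave has at least 13 credits ∨ Dave has fewer than 13 credits
Case 1: Assuming Dave has at least 13 credits, then by Premise 1, Dave has at least 4 credits.
Case 2: Assuming Dave has fewer than 13 credits, then by Premise 2, Dave has fewer than 23 credits.
Since one of Dave has at least 13 credits or Dave has fewer than 13 credits must hold, we get Dave has at least 4 credits or Dave has fewer than 23 credits.

Dave has at least 4 credits or Dave has fewer than 23 credits.


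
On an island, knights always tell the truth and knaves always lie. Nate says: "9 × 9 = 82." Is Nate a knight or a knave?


Statement: "9 × 9 = 82."
Actual: 9 × 9 = 81
Claimed: 82
Statement is FALSE → Nate lies → Knave

Knave


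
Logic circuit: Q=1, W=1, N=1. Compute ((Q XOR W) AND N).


Q XOR W = 1^1 = 0
0 AND 1 = 0

0


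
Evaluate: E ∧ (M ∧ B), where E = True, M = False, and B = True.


E = True, M = False, B = True
Step 1: M ∧ B = False AND True = False
Step 2: E ∧ False = True AND False = False
AND is true only when ALL operands are true.

False


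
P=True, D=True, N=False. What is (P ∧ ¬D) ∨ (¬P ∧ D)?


P = True, D = True, N = False
Expression: (P ∧ ¬D) ∨ (¬P ∧ D)
Step 1: ¬D = NOT True = False
Step 2: P ∧ ¬D = True AND False = False
Step 3: ¬P = NOT True = False
Step 4: ¬P ∧ D = False AND True = False
Step 5: (False) ∨ (False) = False OR False = False

False


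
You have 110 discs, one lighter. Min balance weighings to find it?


Each weighing has 3 outcomes (left heavy / balance / right heavy), so k weighings distinguish at most 3^k cases; splitting into three near-equal groups achieves this.
Need 3^k ≥ 110: 3^4 = 81 < 110 ≤ 3^5 = 243
k = ⌈log₃(110)⌉ = 5

5


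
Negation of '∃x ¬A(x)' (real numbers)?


Original: ∃x ¬A(x)
Rule: ¬∀→∃, ¬∃→∀, negate predicate.
Negation: ∀x A(x)

∀x A(x)


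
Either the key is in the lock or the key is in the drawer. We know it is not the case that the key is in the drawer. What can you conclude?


Disjunctive syllogism: P ∨ Q, ¬P ⊢ Q
Disjunction: the key is in the lock ∨ the key is in the drawer
We know it is not the case that the key is in the drawer.
By disjunctive syllogism, the other disjunct must be true.

The key is in the lock


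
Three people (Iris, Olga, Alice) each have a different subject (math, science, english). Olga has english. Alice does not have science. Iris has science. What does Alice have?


From clues:
  Olga → english
  Iris → science
By elimination, Alice gets the remaining.

math


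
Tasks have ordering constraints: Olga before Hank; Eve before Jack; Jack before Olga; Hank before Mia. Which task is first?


Constraints: Olga before Hank; Eve before Jack; Jack before Olga; Hank before Mia
The first task can have nothing scheduled before it, so it must never appear on the right of a 'before'.
Tasks appearing after some 'before': Hank, Jack, Olga, Mia.
The only task not in that list is Eve → it is first.

Eve


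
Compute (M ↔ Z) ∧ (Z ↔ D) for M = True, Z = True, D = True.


M = True, Z = True, D = True
Step 1: M ↔ Z is true when M and Z have the same value. Result: True
Step 2: Z ↔ D is true when Z and D have the same value. Result: True
Step 3: True ∧ True = True

True


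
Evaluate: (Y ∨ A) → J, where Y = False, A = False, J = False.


Y = False, A = False, J = False
Step 1: Y ∨ A = False OR False = False
Step 2: (False) → J: false only when antecedent=True and J=False.
Result: True

True


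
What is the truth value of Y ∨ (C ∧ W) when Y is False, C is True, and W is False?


Y = False, C = True, W = False
Step 1: C ∧ W = True AND False = False
Step 2: Y ∨ False = False OR False = False
AND evaluated first (higher precedence); then OR applied.

False


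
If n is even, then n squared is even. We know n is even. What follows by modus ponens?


Modus ponens: P → Q, P ⊢ Q
P: n is even
Q: n squared is even
We have P → Q and P is true.
By modus ponens, Q must be true.

n squared is even


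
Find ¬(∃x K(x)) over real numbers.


Original: ∃x K(x)
Rule: ¬∀→∃, ¬∃→∀, negate predicate.
Negation: ∀x ¬K(x)

∀x ¬K(x)


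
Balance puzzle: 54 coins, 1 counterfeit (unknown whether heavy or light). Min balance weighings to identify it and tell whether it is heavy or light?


Let n = 54. 108 possibilities (n coins × lighter/heavier); each weighing has 3 outcomes.
Bound for k weighings: say the first weighing puts j coins on each pan. If it tips, the 2j weighed coins remain suspects (each with a known direction) and k-1 weighings give 3^(k-1) outcomes; 3^(k-1) is odd, so 2j ≤ 3^(k-1) - 1. If it balances, the n - 2j unweighed coins remain with direction unknown: 2(n - 2j) ≤ 3^(k-1) - 1 by the same parity argument. Adding, n ≤ (3^(k-1) - 1) + (3^(k-1) - 1)/2 = (3^k - 3)/2, and the classical three-group strategy achieves this (3 coins in 2 weighings, 12 in 3, 39 in 4, 120 in 5).
So we need the smallest k with (3^k - 3)/2 ≥ 54.
k = 4: (3^4 - 3)/2 = 39 < 54 ✗
k = 5: (3^5 - 3)/2 = 120 ≥ 54 ✓

5


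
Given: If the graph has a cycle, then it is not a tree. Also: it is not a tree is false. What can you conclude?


Modus tollens: P → Q, ¬Q ⊢ ¬P
P: the graph has a cycle
Q: it is not a tree
We have P → Q and Q is false.
By modus tollens, P must be false.

It is not the case that the graph has a cycle


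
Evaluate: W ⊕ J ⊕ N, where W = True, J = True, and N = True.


W = True, J = True, N = True
Step 1: W ⊕ J = True XOR True = False
Step 2: False ⊕ N = False XOR True = True
XOR is true when an odd number of operands are true.

True


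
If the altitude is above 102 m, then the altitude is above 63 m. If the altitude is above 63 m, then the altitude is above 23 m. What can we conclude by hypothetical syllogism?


Hypothetical syllogism: P → Q, Q → R ⊢ P → R
Premise 1: the altitude is above 102 m → the altitude is above 63 m
Premise 2: the altitude is above 63 m → the altitude is above 23 m
Chain the implications: the middle term (the altitude is above 63 m) links the two.
Conclusion: If the altitude is above 102 m, then the altitude is above 23 m.

If the altitude is above 102 m, then the altitude is above 23 m.


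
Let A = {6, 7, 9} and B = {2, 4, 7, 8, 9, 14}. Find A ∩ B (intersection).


A = {6, 7, 9}
B = {2, 4, 7, 8, 9, 14}
Operation: intersection
Elements in both: 7, 9

{7, 9}


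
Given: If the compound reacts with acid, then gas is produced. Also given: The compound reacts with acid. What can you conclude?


Modus ponens: P → Q, P ⊢ Q
P: the compound reacts with acid
Q: gas is produced
We have P → Q and P is true.
By modus ponens, Q must be true.

Gas is produced


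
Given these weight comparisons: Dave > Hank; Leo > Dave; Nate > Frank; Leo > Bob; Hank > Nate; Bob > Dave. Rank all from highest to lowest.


Constraints: Dave > Hank; Leo > Dave; Nate > Frank; Leo > Bob; Hank > Nate; Bob > Dave
Method: at each step, the next-highest is the one remaining person who never appears on the smaller side of a constraint between remaining people.
  Step 1: remaining {Frank, Nate, Hank, Dave, Bob, Leo}; on the smaller side: {Frank, Nate, Hank, Dave, Bob} → Leo is next (Leo > Dave; Leo > Bob).
  Step 2: remaining {Frank, Nate, Hank, Dave, Bob}; on the smaller side: {Frank, Nate, Hank, Dave} → Bob is next (Bob > Dave).
  Step 3: remaining {Frank, Nate, Hank, Dave}; on the smaller side: {Frank, Nate, Hank} → Dave is next (Dave > Hank).
  Step 4: remaining {Frank, Nate, Hank}; on the smaller side: {Frank, Nate} → Hank is next (Hank > Nate).
  Step 5: remaining {Frank, Nate}; on the smaller side: {Frank} → Nate is next (Nate > Frank).
  Step 6: only Frank remains → lowest.
Final ranking (highest to lowest):

Leo > Bob > Dave > Hank > Nate > Frank


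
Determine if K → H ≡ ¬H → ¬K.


Expression 1: K → H
Expression 2: ¬H → ¬K
Truth table (K H | Expr1 Expr2):
  T T |   T     T
  T F |   F     F
  F T |   T     T
  F F |   T     T
All 4 rows agree, so the expressions are logically equivalent.

Yes


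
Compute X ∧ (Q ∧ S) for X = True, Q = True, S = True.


X = True, Q = True, S = True
Step 1: Q ∧ S = True AND True = True
Step 2: X ∧ True = True AND True = True
AND is true only when ALL operands are true.

True


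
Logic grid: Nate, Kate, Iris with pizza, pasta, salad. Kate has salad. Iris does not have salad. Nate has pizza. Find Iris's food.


From clues:
  Nate → pizza
  Kate → salad
By elimination, Iris gets the remaining.

pasta


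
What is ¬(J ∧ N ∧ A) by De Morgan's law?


De Morgan's law: ¬(P ∧ Q ∧ R) ≡ ¬P ∨ ¬Q ∨ ¬R
¬(J ∧ N ∧ A) = ¬J ∨ ¬N ∨ ¬A

¬J ∨ ¬N ∨ ¬A


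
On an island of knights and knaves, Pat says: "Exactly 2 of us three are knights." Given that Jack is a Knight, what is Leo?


Pat claims exactly 2 knights among Pat, Jack, Leo.
Given: Jack is a Knight.

Case 1: Pat is a Knight (tells truth)
  Then exactly 2 of the three are knights.
  Counting Pat, Jack: 2 knight(s) so far. Need 0 more → Leo = Knave.
Case 2: Pat is a Knave (lies)
  Then the count is NOT 2.
  If Leo = Knight, count = 2 = 2 → claim would be true, contradicts lie.
  If Leo = Knave, count = 1 ≠ 2 → lie confirmed ✓

Leo is a Knave.

Knave


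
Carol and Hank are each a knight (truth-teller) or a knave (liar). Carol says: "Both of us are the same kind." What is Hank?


Carol says: "Both of us are the same kind."
Case 1: Carol is a Knight (truth-teller)
  Statement is true → they ARE the same → Hank is also a Knight
Case 2: Carol is a Knave (liar)
  Statement is false → they are NOT the same → Hank is a Knight
In both cases, Hank is a Knight.

Knight


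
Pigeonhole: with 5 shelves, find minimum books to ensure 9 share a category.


Pigeonhole: to guarantee k in one of n categories, need (k-1)×n + 1.
k = 9, n = 5
Minimum = (9-1) × 5 + 1 = 8 × 5 + 1

41


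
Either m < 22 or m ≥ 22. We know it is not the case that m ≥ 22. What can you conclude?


Disjunctive syllogism: P ∨ Q, ¬P ⊢ Q
Disjunction: m < 22 ∨ m ≥ 22
We know it is not the case that m ≥ 22.
By disjunctive syllogism, the other disjunct must be true.

m < 22


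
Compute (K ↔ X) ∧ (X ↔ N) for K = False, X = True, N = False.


K = False, X = True, N = False
Step 1: K ↔ X is true when K and X have the same value. Result: False
Step 2: X ↔ N is true when X and N have the same value. Result: False
Step 3: False ∧ False = False

False


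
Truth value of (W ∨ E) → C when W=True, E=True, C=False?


W = True, E = True, C = False
Expression: (W ∨ E) → C
Step 1: W ∨ E = True OR True = True
Step 2: (True) → C = True → False (false only if antecedent True and consequent False) = False

False


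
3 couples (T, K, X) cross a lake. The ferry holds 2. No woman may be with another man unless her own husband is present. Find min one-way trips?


Label couples T, K, X (H = husband, W = wife).
Counting alone: 6 people, the ferry carries 2 and someone must bring it back, so each round trip nets at most +1 on the far side until the last crossing → at least 9 trips. The jealousy constraint makes 9 impossible; the shortest valid schedule has 11:
1. WT+WK →  (far: WT,WK; near: HT,HK,HX,WX)
2. WT ←       (far: WK; near: HT,HK,HX,WT,WX)
3. WT+WX →  (far: WT,WK,WX; near: HT,HK,HX)
4. WT ←       (far: WK,WX; near: HT,HK,HX,WT)
5. HK+HX →  (far: HK,WK,HX,WX; near: HT,WT)
6. HK+WK ←  (far: HX,WX; near: HT,WT,HK,WK)
7. HT+HK →  (far: HT,HK,HX,WX; near: WT,WK)
8. WX ←       (far: HT,HK,HX; near: WT,WK,WX)
9. WT+WK →  (far: HT,WT,HK,WK,HX; near: WX)
10. HX ←      (far: HT,WT,HK,WK; near: HX,WX)
11. HX+WX → (far: all six; near: empty)
In every state each wife is either with her husband or with no other man.
Minimum trips = 11

11


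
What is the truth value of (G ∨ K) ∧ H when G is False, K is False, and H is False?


G = False, K = False, H = False
Step 1: G ∨ K = False OR False = False
Step 2: False ∧ H = False AND False = False
OR is true when at least one operand is true; AND requires both.

False


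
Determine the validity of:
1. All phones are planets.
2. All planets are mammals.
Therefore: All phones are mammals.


Premise 1: All phones are planets.
Premise 2: All planets are mammals.
Conclusion: All phones are mammals.
Barbara syllogism (AAA-1): All A are B, All B are C → All A are C.
Middle term (planets) distributed in premise 2.

Valid


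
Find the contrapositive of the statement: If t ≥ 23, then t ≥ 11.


Original: If t ≥ 23, then t ≥ 11
Contrapositive: If ¬Q, then ¬P
Negate Q: not (t ≥ 11)
Negate P: not (t ≥ 23)

If not (t ≥ 11), then not (t ≥ 23).


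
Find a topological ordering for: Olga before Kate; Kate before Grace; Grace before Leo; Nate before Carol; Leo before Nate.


Constraints: Olga before Kate; Kate before Grace; Grace before Leo; Nate before Carol; Leo before Nate
Method: repeatedly schedule the remaining task that has no remaining task required before it.
  Step 1: remaining {Grace, Nate, Kate, Carol, Olga, Leo}; every task except Olga still has a predecessor pending → schedule Olga.
  Step 2: remaining {Grace, Nate, Kate, Carol, Leo}; every task except Kate still has a predecessor pending → schedule Kate.
  Step 3: remaining {Grace, Nate, Carol, Leo}; every task except Grace still has a predecessor pending → schedule Grace.
  Step 4: remaining {Nate, Carol, Leo}; every task except Leo still has a predecessor pending → schedule Leo.
  Step 5: remaining {Nate, Carol}; every task except Nate still has a predecessor pending → schedule Nate.
  Step 6: only Carol remains → schedule Carol.
Resulting order:

Olga → Kate → Grace → Leo → Nate → Carol


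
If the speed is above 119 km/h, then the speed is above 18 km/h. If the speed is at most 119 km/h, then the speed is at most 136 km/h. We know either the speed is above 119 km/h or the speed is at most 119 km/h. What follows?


Constructive dilemma: (P → Q) ∧ (R → S), P ∨ R ⊢ Q ∨ S
Premise 1: the speed is above 119 km/h → the speed is above 18 km/h
Premise 2: the speed is at most 119 km/h → the speed is at most 136 km/h
Premise 3: the speed is above 119 km/h ∨ the speed is at most 119 km/h
Case 1: Assuming the speed is above 119 km/h, then by Premise 1, the speed is above 18 km/h.
Case 2: Assuming the speed is at most 119 km/h, then by Premise 2, the speed is at most 136 km/h.
Since one of the speed is above 119 km/h or the speed is at most 119 km/h must hold, we get the speed is above 18 km/h or the speed is at most 136 km/h.

The speed is above 18 km/h or the speed is at most 136 km/h.


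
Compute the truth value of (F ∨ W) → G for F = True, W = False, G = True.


F = True, W = False, G = True
Step 1: F ∨ W = True OR False = True
Step 2: (True) → G: false only when antecedent=True and G=False.
Result: True

True


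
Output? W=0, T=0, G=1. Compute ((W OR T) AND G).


W OR T = 0|0 = 0
0 AND 1 = 0

0


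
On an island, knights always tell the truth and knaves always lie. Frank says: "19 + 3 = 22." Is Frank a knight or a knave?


Statement: "19 + 3 = 22."
Actual: 19 + 3 = 22
Claimed: 22
Statement is TRUE → Frank tells the truth → Knight

Knight


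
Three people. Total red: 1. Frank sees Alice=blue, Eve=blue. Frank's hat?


Total red = 1, seen red = 0
Own red = 1 - 0 = 1
Frank's hat is red.

red


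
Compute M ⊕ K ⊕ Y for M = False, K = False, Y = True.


M = False, K = False, Y = True
Step 1: M ⊕ K = False XOR False = False
Step 2: False ⊕ Y = False XOR True = True
XOR is true when an odd number of operands are true.

True


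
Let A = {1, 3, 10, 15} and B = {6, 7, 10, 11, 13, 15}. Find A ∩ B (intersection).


A = {1, 3, 10, 15}
B = {6, 7, 10, 11, 13, 15}
Operation: intersection
Elements in both: 10, 15

{10, 15}


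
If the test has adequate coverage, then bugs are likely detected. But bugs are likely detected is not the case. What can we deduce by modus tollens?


Modus tollens: P → Q, ¬Q ⊢ ¬P
P: the test has adequate coverage
Q: bugs are likely detected
We have P → Q and Q is false.
By modus tollens, P must be false.

It is not the case that the test has adequate coverage


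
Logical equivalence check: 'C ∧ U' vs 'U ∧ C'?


Expression 1: C ∧ U
Expression 2: U ∧ C
Truth table (C U | Expr1 Expr2):
  T T |   T     T
  T F |   F     F
  F T |   F     F
  F F |   F     F
All 4 rows agree, so the expressions are logically equivalent.

Yes


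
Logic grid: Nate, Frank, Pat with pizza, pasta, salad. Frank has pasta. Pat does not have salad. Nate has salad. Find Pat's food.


From clues:
  Nate → salad
  Frank → pasta
By elimination, Pat gets the remaining.

pizza


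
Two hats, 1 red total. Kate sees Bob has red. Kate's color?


Total red = 1, Bob = red
Red accounted for: 1
Remaining for Kate: 0
Kate's hat is blue.

blue


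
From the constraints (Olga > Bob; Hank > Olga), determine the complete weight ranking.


Constraints: Olga > Bob; Hank > Olga
Method: at each step, the next-highest is the one remaining person who never appears on the smaller side of a constraint between remaining people.
  Step 1: remaining {Hank, Bob, Olga}; on the smaller side: {Bob, Olga} → Hank is next (Hank > Olga).
  Step 2: remaining {Bob, Olga}; on the smaller side: {Bob} → Olga is next (Olga > Bob).
  Step 3: only Bob remains → lowest.
Final ranking (highest to lowest):

Hank > Olga > Bob


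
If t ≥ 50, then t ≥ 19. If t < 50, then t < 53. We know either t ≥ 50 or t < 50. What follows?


Constructive dilemma: (P → Q) ∧ (R → S), P ∨ R ⊢ Q ∨ S
Premise 1: t ≥ 50 → t ≥ 19
Premise 2: t < 50 → t < 53
Premise 3: t ≥ 50 ∨ t < 50
Case 1: Assuming t ≥ 50, then by Premise 1, t ≥ 19.
Case 2: Assuming t < 50, then by Premise 2, t < 53.
Since one of t ≥ 50 or t < 50 must hold, we get t ≥ 19 or t < 53.

t ≥ 19 or t < 53.


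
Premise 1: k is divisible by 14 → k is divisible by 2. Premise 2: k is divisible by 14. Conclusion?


Modus ponens: P → Q, P ⊢ Q
P: k is divisible by 14
Q: k is divisible by 2
We have P → Q and P is true.
By modus ponens, Q must be true.

k is divisible by 2


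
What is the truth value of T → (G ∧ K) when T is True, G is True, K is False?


T = True, G = True, K = False
Step 1: G ∧ K = True AND False = False
Step 2: T → (False): false only when T=True and consequent=False.
Result: False

False


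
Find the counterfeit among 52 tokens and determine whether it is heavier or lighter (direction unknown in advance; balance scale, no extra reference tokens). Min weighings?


Let n = 52. 104 possibilities (n tokens × lighter/heavier); each weighing has 3 outcomes.
Bound for k weighings: say the first weighing puts j tokens on each pan. If it tips, the 2j weighed tokens remain suspects (each with a known direction) and k-1 weighings give 3^(k-1) outcomes; 3^(k-1) is odd, so 2j ≤ 3^(k-1) - 1. If it balances, the n - 2j unweighed tokens remain with direction unknown: 2(n - 2j) ≤ 3^(k-1) - 1 by the same parity argument. Adding, n ≤ (3^(k-1) - 1) + (3^(k-1) - 1)/2 = (3^k - 3)/2, and the classical three-group strategy achieves this (3 tokens in 2 weighings, 12 in 3, 39 in 4, 120 in 5).
So we need the smallest k with (3^k - 3)/2 ≥ 52.
k = 4: (3^4 - 3)/2 = 39 < 52 ✗
k = 5: (3^5 - 3)/2 = 120 ≥ 52 ✓

5


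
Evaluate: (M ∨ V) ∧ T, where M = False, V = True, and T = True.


M = False, V = True, T = True
Step 1: M ∨ V = False OR True = True
Step 2: True ∧ T = True AND True = True
OR is true when at least one operand is true; AND requires both.

True


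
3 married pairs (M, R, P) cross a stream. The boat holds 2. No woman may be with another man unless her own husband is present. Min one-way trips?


Label couples M, R, P (H = husband, W = wife).
Counting alone: 6 people, the boat carries 2 and someone must bring it back, so each round trip nets at most +1 on the far side until the last crossing → at least 9 trips. The jealousy constraint makes 9 impossible; the shortest valid schedule has 11:
1. WM+WR →  (far: WM,WR; near: HM,HR,HP,WP)
2. WM ←       (far: WR; near: HM,HR,HP,WM,WP)
3. WM+WP →  (far: WM,WR,WP; near: HM,HR,HP)
4. WM ←       (far: WR,WP; near: HM,HR,HP,WM)
5. HR+HP →  (far: HR,WR,HP,WP; near: HM,WM)
6. HR+WR ←  (far: HP,WP; near: HM,WM,HR,WR)
7. HM+HR →  (far: HM,HR,HP,WP; near: WM,WR)
8. WP ←       (far: HM,HR,HP; near: WM,WR,WP)
9. WM+WR →  (far: HM,WM,HR,WR,HP; near: WP)
10. HP ←      (far: HM,WM,HR,WR; near: HP,WP)
11. HP+WP → (far: all six; near: empty)
In every state each wife is either with her husband or with no other man.
Minimum trips = 11

11


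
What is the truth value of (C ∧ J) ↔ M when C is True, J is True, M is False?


C = True, J = True, M = False
Step 1: C ∧ J = True AND True = True
Step 2: (True) ↔ M: true when both sides have same truth value.
Result: True ↔ False = False

False


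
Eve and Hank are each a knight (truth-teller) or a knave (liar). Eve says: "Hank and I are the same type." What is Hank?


Eve says: "Hank and I are the same type."
Case 1: Eve is a Knight (truth-teller)
  Statement is true → they ARE the same → Hank is also a Knight
Case 2: Eve is a Knave (liar)
  Statement is false → they are NOT the same → Hank is a Knight
In both cases, Hank is a Knight.

Knight


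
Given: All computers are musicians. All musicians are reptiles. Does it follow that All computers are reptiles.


Premise 1: All computers are musicians.
Premise 2: All musicians are reptiles.
Conclusion: All computers are reptiles.
Barbara syllogism (AAA-1): All A are B, All B are C → All A are C.
Middle term (musicians) distributed in premise 2.

Valid


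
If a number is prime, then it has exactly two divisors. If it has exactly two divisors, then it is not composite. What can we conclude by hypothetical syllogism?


Hypothetical syllogism: P → Q, Q → R ⊢ P → R
Premise 1: a number is prime → it has exactly two divisors
Premise 2: it has exactly two divisors → it is not composite
Chain the implications: the middle term (it has exactly two divisors) links the two.
Conclusion: If a number is prime, then it is not composite.

If a number is prime, then it is not composite.


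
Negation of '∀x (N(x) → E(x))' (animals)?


Original: ∀x (N(x) → E(x))
Rule: ¬∀→∃, ¬∃→∀, negate predicate.
Negation: ∃x (N(x) ∧ ¬E(x))

∃x (N(x) ∧ ¬E(x))


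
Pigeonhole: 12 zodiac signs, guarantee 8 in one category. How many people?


Pigeonhole: to guarantee k in one of n categories, need (k-1)×n + 1.
k = 8, n = 12
Minimum = (8-1) × 12 + 1 = 7 × 12 + 1

85


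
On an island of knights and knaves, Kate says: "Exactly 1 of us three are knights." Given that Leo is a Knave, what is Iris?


Kate claims exactly 1 knights among Kate, Leo, Iris.
Given: Leo is a Knave.

Case 1: Kate is a Knight (tells truth)
  Then exactly 1 of the three are knights.
  Counting Kate, Leo: 1 knight(s) so far. Need 0 more → Iris = Knave.
Case 2: Kate is a Knave (lies)
  Then the count is NOT 1.
  If Iris = Knight, count = 1 = 1 → claim would be true, contradicts lie.
  If Iris = Knave, count = 0 ≠ 1 → lie confirmed ✓

Iris is a Knave.

Knave


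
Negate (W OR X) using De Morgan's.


De Morgan's law: ¬(P ∨ Q) ≡ ¬P ∧ ¬Q
¬(W ∨ X) = ¬W ∧ ¬X

¬W ∧ ¬X


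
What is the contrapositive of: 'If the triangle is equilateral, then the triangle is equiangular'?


Original: If the triangle is equilateral, then the triangle is equiangular
Contrapositive: If ¬Q, then ¬P
Negate Q: not (the triangle is equiangular)
Negate P: not (the triangle is equilateral)

If not (the triangle is equiangular), then not (the triangle is equilateral).


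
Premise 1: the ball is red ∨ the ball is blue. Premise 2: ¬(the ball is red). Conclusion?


Disjunctive syllogism: P ∨ Q, ¬P ⊢ Q
Disjunction: the ball is red ∨ the ball is blue
We know it is not the case that the ball is red.
By disjunctive syllogism, the other disjunct must be true.

The ball is blue


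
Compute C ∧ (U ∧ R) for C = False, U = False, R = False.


C = False, U = False, R = False
Step 1: U ∧ R = False AND False = False
Step 2: C ∧ False = False AND False = False
AND is true only when ALL operands are true.

False


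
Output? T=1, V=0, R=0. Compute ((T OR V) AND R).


T OR V = 1|0 = 1
1 AND 0 = 0

0


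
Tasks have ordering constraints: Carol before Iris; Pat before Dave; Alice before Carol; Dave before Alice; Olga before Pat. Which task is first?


Constraints: Carol before Iris; Pat before Dave; Alice before Carol; Dave before Alice; Olga before Pat
The first task can have nothing scheduled before it, so it must never appear on the right of a 'before'.
Tasks appearing after some 'before': Iris, Dave, Carol, Alice, Pat.
The only task not in that list is Olga → it is first.

Olga


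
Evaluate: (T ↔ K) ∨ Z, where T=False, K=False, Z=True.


T = False, K = False, Z = True
Expression: (T ↔ K) ∨ Z
Step 1: T ↔ K = (False iff False) (true when values match) = True
Step 2: (True) ∨ Z = True OR True = True

True


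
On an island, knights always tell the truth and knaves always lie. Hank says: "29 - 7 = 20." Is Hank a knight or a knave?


Statement: "29 - 7 = 20."
Actual: 29 - 7 = 22
Claimed: 20
Statement is FALSE → Hank lies → Knave

Knave


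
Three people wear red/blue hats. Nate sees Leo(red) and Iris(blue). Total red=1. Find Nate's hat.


Total red = 1, seen red = 1
Own red = 1 - 1 = 0
Nate's hat is blue.

blue


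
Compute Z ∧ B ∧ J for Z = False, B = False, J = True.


Z = False, B = False, J = True
Step 1: Z ∧ B = False AND False = False
Step 2: (False) ∧ J = (False) AND True = False
AND is true only when ALL operands are true.

False


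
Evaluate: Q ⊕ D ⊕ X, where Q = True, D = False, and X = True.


Q = True, D = False, X = True
Step 1: Q ⊕ D = True XOR False = True
Step 2: True ⊕ X = True XOR True = False
XOR is true when an odd number of operands are true.

False


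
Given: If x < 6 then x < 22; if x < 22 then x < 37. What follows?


Hypothetical syllogism: P → Q, Q → R ⊢ P → R
Premise 1: x < 6 → x < 22
Premise 2: x < 22 → x < 37
Chain the implications: the middle term (x < 22) links the two.
Conclusion: If x < 6, then x < 37.

If x < 6, then x < 37.


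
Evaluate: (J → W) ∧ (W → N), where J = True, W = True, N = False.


J = True, W = True, N = False
Step 1: J → W is false only when J=True and W=False. Result: True
Step 2: W → N is false only when W=True and N=False. Result: False
Step 3: True ∧ False = False

False


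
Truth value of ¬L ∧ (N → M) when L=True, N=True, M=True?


L = True, N = True, M = True
Expression: ¬L ∧ (N → M)
Step 1: ¬L = NOT True = False
Step 2: N → M = True → True (false only if N=True, M=False) = True
Step 3: (False) ∧ (True) = False AND True = False

False


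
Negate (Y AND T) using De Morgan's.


De Morgan's law: ¬(P ∧ Q) ≡ ¬P ∨ ¬Q
¬(Y ∧ T) = ¬Y ∨ ¬T

¬Y ∨ ¬T


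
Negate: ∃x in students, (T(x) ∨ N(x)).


Original: ∃x (T(x) ∨ N(x))
Rule: ¬∀→∃, ¬∃→∀, negate predicate.
Negation: ∀x (¬T(x) ∧ ¬N(x))

∀x (¬T(x) ∧ ¬N(x))


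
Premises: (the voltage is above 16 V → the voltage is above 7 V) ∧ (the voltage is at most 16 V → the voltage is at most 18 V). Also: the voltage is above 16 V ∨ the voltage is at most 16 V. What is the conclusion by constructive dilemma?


Constructive dilemma: (P → Q) ∧ (R → S), P ∨ R ⊢ Q ∨ S
Premise 1: the voltage is above 16 V → the voltage is above 7 V
Premise 2: the voltage is at most 16 V → the voltage is at most 18 V
Premise 3: the voltage is above 16 V ∨ the voltage is at most 16 V
Case 1: Assuming the voltage is above 16 V, then by Premise 1, the voltage is above 7 V.
Case 2: Assuming the voltage is at most 16 V, then by Premise 2, the voltage is at most 18 V.
Since one of the voltage is above 16 V or the voltage is at most 16 V must hold, we get the voltage is above 7 V or the voltage is at most 18 V.

The voltage is above 7 V or the voltage is at most 18 V.


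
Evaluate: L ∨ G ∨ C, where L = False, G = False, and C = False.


L = False, G = False, C = False
Step 1: L ∨ G = False OR False = False
Step 2: False ∨ C = False OR False = False
OR is true when at least one operand is true.

False


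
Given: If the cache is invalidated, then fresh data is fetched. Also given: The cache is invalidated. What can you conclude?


Modus ponens: P → Q, P ⊢ Q
P: the cache is invalidated
Q: fresh data is fetched
We have P → Q and P is true.
By modus ponens, Q must be true.

Fresh data is fetched


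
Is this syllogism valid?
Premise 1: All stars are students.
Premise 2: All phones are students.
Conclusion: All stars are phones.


Premise 1: All stars are students.
Premise 2: All phones are students.
Conclusion: All stars are phones.
Fallacy: undistributed middle. students is predicate in both.
Counterexample: stars and phones could be disjoint subsets of students.

Invalid


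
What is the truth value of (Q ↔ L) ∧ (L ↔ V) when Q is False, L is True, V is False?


Q = False, L = True, V = False
Step 1: Q ↔ L is true when Q and L have the same value. Result: False
Step 2: L ↔ V is true when L and V have the same value. Result: False
Step 3: False ∧ False = False

False


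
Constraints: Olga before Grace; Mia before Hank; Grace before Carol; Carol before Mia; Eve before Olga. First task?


Constraints: Olga before Grace; Mia before Hank; Grace before Carol; Carol before Mia; Eve before Olga
The first task can have nothing scheduled before it, so it must never appear on the right of a 'before'.
Tasks appearing after some 'before': Grace, Hank, Carol, Mia, Olga.
The only task not in that list is Eve → it is first.

Eve


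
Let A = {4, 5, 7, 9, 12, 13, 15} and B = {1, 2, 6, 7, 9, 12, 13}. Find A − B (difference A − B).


A = {4, 5, 7, 9, 12, 13, 15}
B = {1, 2, 6, 7, 9, 12, 13}
Operation: difference A − B
In A but not B: 4, 5, 15

{4, 5, 15}


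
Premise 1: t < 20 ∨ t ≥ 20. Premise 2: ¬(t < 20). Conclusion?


Disjunctive syllogism: P ∨ Q, ¬P ⊢ Q
Disjunction: t < 20 ∨ t ≥ 20
We know it is not the case that t < 20.
By disjunctive syllogism, the other disjunct must be true.

t ≥ 20


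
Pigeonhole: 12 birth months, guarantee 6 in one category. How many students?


Pigeonhole: to guarantee k in one of n categories, need (k-1)×n + 1.
k = 6, n = 12
Minimum = (6-1) × 12 + 1 = 5 × 12 + 1

61


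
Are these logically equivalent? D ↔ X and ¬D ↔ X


Expression 1: D ↔ X
Expression 2: ¬D ↔ X
Truth table (D X | Expr1 Expr2):
  T T |   T     F   ← differ
  T F |   F     T   ← differ
  F T |   F     T   ← differ
  F F |   T     F   ← differ
Counterexample: D=T, X=T gives Expr1 = T but Expr2 = F, so the expressions are NOT logically equivalent.

No


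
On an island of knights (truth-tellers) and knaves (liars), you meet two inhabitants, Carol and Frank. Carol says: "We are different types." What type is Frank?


Carol says: "We are different types."
Case 1: Carol is a Knight (truth-teller)
  Statement is true → they ARE different → Frank is a Knave
Case 2: Carol is a Knave (liar)
  Statement is false → they are NOT different → Frank is a Knave
In both cases, Frank is a Knave.

Knave


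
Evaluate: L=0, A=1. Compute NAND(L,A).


L AND A = 0
NOT(0) = 1

1


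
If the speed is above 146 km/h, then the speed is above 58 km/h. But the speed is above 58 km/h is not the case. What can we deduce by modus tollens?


Modus tollens: P → Q, ¬Q ⊢ ¬P
P: the speed is above 146 km/h
Q: the speed is above 58 km/h
We have P → Q and Q is false.
By modus tollens, P must be false.

It is not the case that the speed is above 146 km/h


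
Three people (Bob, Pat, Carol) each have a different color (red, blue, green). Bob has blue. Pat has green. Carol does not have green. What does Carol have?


From clues:
  Bob → blue
  Pat → green
By elimination, Carol gets the remaining.

red


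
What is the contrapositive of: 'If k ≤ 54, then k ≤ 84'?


Original: If k ≤ 54, then k ≤ 84
Contrapositive: If ¬Q, then ¬P
Negate Q: not (k ≤ 84)
Negate P: not (k ≤ 54)

If not (k ≤ 84), then not (k ≤ 54).


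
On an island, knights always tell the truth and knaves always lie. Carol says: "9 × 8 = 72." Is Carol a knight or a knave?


Statement: "9 × 8 = 72."
Actual: 9 × 8 = 72
Claimed: 72
Statement is TRUE → Carol tells the truth → Knight

Knight


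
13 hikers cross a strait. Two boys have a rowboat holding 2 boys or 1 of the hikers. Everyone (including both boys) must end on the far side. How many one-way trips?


Per crossing of one of the hikers: boys→, one←, one of the hikers→, one← = 4 trips
13 × 4 = 52, + 1 final boys→ = 53
Minimum trips = 53

53


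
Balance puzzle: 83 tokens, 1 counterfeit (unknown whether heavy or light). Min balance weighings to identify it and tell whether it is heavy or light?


Let n = 83. 166 possibilities (n tokens × lighter/heavier); each weighing has 3 outcomes.
Bound for k weighings: say the first weighing puts j tokens on each pan. If it tips, the 2j weighed tokens remain suspects (each with a known direction) and k-1 weighings give 3^(k-1) outcomes; 3^(k-1) is odd, so 2j ≤ 3^(k-1) - 1. If it balances, the n - 2j unweighed tokens remain with direction unknown: 2(n - 2j) ≤ 3^(k-1) - 1 by the same parity argument. Adding, n ≤ (3^(k-1) - 1) + (3^(k-1) - 1)/2 = (3^k - 3)/2, and the classical three-group strategy achieves this (3 tokens in 2 weighings, 12 in 3, 39 in 4, 120 in 5).
So we need the smallest k with (3^k - 3)/2 ≥ 83.
k = 4: (3^4 - 3)/2 = 39 < 83 ✗
k = 5: (3^5 - 3)/2 = 120 ≥ 83 ✓

5


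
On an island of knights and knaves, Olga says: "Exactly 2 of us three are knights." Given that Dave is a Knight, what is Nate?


Olga claims exactly 2 knights among Olga, Dave, Nate.
Given: Dave is a Knight.

Case 1: Olga is a Knight (tells truth)
  Then exactly 2 of the three are knights.
  Counting Olga, Dave: 2 knight(s) so far. Need 0 more → Nate = Knave.
Case 2: Olga is a Knave (lies)
  Then the count is NOT 2.
  If Nate = Knight, count = 2 = 2 → claim would be true, contradicts lie.
  If Nate = Knave, count = 1 ≠ 2 → lie confirmed ✓

Nate is a Knave.

Knave


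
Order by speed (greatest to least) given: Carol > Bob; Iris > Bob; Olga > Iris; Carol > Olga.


Constraints: Carol > Bob; Iris > Bob; Olga > Iris; Carol > Olga
Method: at each step, the next-highest is the one remaining person who never appears on the smaller side of a constraint between remaining people.
  Step 1: remaining {Olga, Bob, Iris, Carol}; on the smaller side: {Olga, Bob, Iris} → Carol is next (Carol > Bob; Carol > Olga).
  Step 2: remaining {Olga, Bob, Iris}; on the smaller side: {Bob, Iris} → Olga is next (Olga > Iris).
  Step 3: remaining {Bob, Iris}; on the smaller side: {Bob} → Iris is next (Iris > Bob).
  Step 4: only Bob remains → lowest.
Final ranking (highest to lowest):

Carol > Olga > Iris > Bob


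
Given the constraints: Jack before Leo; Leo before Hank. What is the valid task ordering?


Constraints: Jack before Leo; Leo before Hank
Method: repeatedly schedule the remaining task that has no remaining task required before it.
  Step 1: remaining {Leo, Hank, Jack}; every task except Jack still has a predecessor pending → schedule Jack.
  Step 2: remaining {Leo, Hank}; every task except Leo still has a predecessor pending → schedule Leo.
  Step 3: only Hank remains → schedule Hank.
Resulting order:

Jack → Leo → Hank


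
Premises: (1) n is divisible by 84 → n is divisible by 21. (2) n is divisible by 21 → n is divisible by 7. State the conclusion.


Hypothetical syllogism: P → Q, Q → R ⊢ P → R
Premise 1: n is divisible by 84 → n is divisible by 21
Premise 2: n is divisible by 21 → n is divisible by 7
Chain the implications: the middle term (n is divisible by 21) links the two.
Conclusion: If n is divisible by 84, then n is divisible by 7.

If n is divisible by 84, then n is divisible by 7.


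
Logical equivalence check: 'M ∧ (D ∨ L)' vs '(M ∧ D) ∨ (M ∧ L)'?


Expression 1: M ∧ (D ∨ L)
Expression 2: (M ∧ D) ∨ (M ∧ L)
Truth table (M D L | Expr1 Expr2):
  T T T |   T     T
  T T F |   T     T
  T F T |   T     T
  T F F |   F     F
  F T T |   F     F
  F T F |   F     F
  F F T |   F     F
  F F F |   F     F
All 8 rows agree, so the expressions are logically equivalent.

Yes


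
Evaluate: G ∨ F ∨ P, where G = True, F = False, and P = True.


G = True, F = False, P = True
Step 1: G ∨ F = True OR False = True
Step 2: True ∨ P = True OR True = True
OR is true when at least one operand is true.

True


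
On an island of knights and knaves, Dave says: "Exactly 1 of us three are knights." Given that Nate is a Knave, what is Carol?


Dave claims exactly 1 knights among Dave, Nate, Carol.
Given: Nate is a Knave.

Case 1: Dave is a Knight (tells truth)
  Then exactly 1 of the three are knights.
  Counting Dave, Nate: 1 knight(s) so far. Need 0 more → Carol = Knave.
Case 2: Dave is a Knave (lies)
  Then the count is NOT 1.
  If Carol = Knight, count = 1 = 1 → claim would be true, contradicts lie.
  If Carol = Knave, count = 0 ≠ 1 → lie confirmed ✓

Carol is a Knave.

Knave


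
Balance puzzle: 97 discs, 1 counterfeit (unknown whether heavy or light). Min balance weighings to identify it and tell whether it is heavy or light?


Let n = 97. 194 possibilities (n discs × lighter/heavier); each weighing has 3 outcomes.
Bound for k weighings: say the first weighing puts j discs on each pan. If it tips, the 2j weighed discs remain suspects (each with a known direction) and k-1 weighings give 3^(k-1) outcomes; 3^(k-1) is odd, so 2j ≤ 3^(k-1) - 1. If it balances, the n - 2j unweighed discs remain with direction unknown: 2(n - 2j) ≤ 3^(k-1) - 1 by the same parity argument. Adding, n ≤ (3^(k-1) - 1) + (3^(k-1) - 1)/2 = (3^k - 3)/2, and the classical three-group strategy achieves this (3 discs in 2 weighings, 12 in 3, 39 in 4, 120 in 5).
So we need the smallest k with (3^k - 3)/2 ≥ 97.
k = 4: (3^4 - 3)/2 = 39 < 97 ✗
k = 5: (3^5 - 3)/2 = 120 ≥ 97 ✓

5


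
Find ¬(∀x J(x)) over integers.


Original: ∀x J(x)
Rule: ¬∀→∃, ¬∃→∀, negate predicate.
Negation: ∃x ¬J(x)

∃x ¬J(x)


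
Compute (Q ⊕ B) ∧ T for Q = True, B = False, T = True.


Q = True, B = False, T = True
Step 1: Q ⊕ B = True XOR False = True
Step 2: True ∧ T = True AND True = True
XOR true when exactly one of Q,B is true; then AND with T.

True
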